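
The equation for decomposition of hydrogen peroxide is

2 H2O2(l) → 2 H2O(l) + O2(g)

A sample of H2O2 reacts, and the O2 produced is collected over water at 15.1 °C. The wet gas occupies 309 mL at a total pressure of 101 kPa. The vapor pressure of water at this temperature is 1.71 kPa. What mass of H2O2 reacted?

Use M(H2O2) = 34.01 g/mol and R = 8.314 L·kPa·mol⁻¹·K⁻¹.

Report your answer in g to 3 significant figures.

0.871 g

P(O2) = 101 − 1.71 = 99.29 kPa
n(O2) = PV/RT = (99.29 × 0.3090) / (8.314 × 288.25) = 0.01280 mol
n(H2O2) = (2/1) × 0.01280 = 0.02560 mol
m(H2O2) = 0.02560 × 34.01 = 0.8707 g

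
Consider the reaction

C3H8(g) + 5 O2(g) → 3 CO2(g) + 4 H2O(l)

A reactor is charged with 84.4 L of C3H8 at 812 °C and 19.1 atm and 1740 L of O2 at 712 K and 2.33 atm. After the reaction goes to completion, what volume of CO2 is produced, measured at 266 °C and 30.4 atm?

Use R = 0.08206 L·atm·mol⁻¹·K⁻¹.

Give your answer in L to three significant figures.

n(C3H8) = PV/RT = (19.1 × 84.4) / (0.08206 × 1085.15) = 18.10 mol
n(O2) = PV/RT = (2.33 × 1740) / (0.08206 × 712) = 69.39 mol
For 18.10 mol C3H8, stoichiometry requires (5/1) × 18.10 = 90.50 mol O2; 69.39 mol is available, so O2 is limiting.
n(CO2) = (3/5) × 69.39 = 41.63 mol
V(CO2) = nRT/P = 41.63 × 0.08206 × 539.15 / 30.4 = 60.59 L

60.6 L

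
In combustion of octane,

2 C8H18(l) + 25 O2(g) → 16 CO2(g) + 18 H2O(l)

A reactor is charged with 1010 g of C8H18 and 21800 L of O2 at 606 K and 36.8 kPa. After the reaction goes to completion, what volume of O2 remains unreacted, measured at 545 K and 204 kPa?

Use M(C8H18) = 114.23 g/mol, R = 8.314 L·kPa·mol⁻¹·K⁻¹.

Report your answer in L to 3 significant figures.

1080 L

n(C8H18) = 1010 / 114.23 = 8.842 mol
n(O2) = PV/RT = (36.8 × 21800) / (8.314 × 606) = 159.2 mol
For 8.842 mol C8H18, stoichiometry requires (25/2) × 8.842 = 110.5 mol O2; 159.2 mol is available, so C8H18 is limiting.
n(O2) consumed = (25/2) × 8.842 = 110.5 mol; remaining = 159.2 − 110.5 = 48.70 mol
V(O2) = nRT/P = 48.70 × 8.314 × 545 / 204 = 1082 L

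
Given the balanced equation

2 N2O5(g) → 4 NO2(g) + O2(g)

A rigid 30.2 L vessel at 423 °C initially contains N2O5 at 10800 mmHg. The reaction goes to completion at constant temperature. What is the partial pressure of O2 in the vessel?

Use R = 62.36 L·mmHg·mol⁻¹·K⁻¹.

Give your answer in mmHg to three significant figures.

5400 mmHg

n(N2O5)₀ = PV/RT = (10800 × 30.2) / (62.36 × 696.15) = 7.513 mol
n(O2) = (1/2) × 7.513 = 3.756 mol
P(O2) = nRT/V = 3.756 × 62.36 × 696.15 / 30.2 = 5399 mmHg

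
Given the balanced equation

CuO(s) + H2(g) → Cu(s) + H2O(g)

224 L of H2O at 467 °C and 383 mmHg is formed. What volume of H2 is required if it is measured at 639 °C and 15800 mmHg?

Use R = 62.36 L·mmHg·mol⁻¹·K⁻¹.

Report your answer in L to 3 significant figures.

6.69 L

n(H2O) = PV/RT = (383 × 224) / (62.36 × 740.15) = 1.859 mol
n(H2) = (1/1) × 1.859 = 1.859 mol
V = nRT/P = 1.859 × 62.36 × 912.15 / 15800 = 6.693 L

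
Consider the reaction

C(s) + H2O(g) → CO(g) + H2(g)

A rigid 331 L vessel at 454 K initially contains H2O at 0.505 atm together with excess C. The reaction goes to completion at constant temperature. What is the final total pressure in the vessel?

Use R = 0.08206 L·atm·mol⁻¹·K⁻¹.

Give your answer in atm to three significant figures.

At constant T and V, P ∝ n(gas): 1 mol gas → 2 mol gas.
P_final = (2/1) × 0.505 = 1.010 atm

1.01 atm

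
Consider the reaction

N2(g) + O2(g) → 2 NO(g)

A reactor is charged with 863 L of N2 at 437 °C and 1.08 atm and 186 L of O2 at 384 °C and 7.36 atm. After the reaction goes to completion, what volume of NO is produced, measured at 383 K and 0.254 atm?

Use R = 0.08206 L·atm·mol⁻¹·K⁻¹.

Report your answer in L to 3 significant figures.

3960 L

n(N2) = PV/RT = (1.08 × 863) / (0.08206 × 710.15) = 15.99 mol
n(O2) = PV/RT = (7.36 × 186) / (0.08206 × 657.15) = 25.39 mol
For 15.99 mol N2, stoichiometry requires (1/1) × 15.99 = 15.99 mol O2; 25.39 mol is available, so N2 is limiting.
n(NO) = (2/1) × 15.99 = 31.98 mol
V(NO) = nRT/P = 31.98 × 0.08206 × 383 / 0.254 = 3957 L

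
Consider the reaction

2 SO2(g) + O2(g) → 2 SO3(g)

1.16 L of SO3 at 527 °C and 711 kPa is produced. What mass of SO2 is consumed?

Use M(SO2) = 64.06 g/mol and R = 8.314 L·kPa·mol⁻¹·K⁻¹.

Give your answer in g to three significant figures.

7.94 g

n(SO3) = PV/RT = (711 × 1.16) / (8.314 × 800.15) = 0.1240 mol
n(SO2) = (2/2) × 0.1240 = 0.1240 mol
m(SO2) = 0.1240 × 64.06 = 7.943 g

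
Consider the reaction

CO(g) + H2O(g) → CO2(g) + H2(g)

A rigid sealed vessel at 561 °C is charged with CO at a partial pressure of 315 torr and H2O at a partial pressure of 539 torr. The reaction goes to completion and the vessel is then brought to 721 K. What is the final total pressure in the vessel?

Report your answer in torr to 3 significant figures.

738 torr

At constant V, partial pressures at 561 °C are proportional to moles, so apply stoichiometry directly to pressures.
P(H2O) required for 315 torr of CO = (1/1) × 315 = 315.0 torr; available 539 torr, so CO is limiting.
P(H2O) remaining = 539 − (1/1) × 315 = 224.0 torr
P(gaseous products) = (1+1)/1 × 315 = 630.0 torr
P_total at 561 °C = 224.0 + 630.0 = 854.0 torr
Scaling to 721 K: P = 854.0 × 721/834.15 = 738.2 torr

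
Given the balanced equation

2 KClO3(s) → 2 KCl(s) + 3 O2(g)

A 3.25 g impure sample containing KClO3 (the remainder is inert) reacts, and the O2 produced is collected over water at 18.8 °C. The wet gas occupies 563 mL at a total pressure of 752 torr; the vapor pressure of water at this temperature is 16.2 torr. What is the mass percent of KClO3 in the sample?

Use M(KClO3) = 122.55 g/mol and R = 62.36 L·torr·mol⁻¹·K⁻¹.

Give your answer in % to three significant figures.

P(O2) = 752 − 16.2 = 735.8 torr
n(O2) = PV/RT = (735.8 × 0.5630) / (62.36 × 291.95) = 0.02275 mol
n(KClO3) = (2/3) × 0.02275 = 0.01517 mol
m(KClO3) = 0.01517 × 122.55 = 1.859 g
%KClO3 = 1.859 / 3.25 × 100 = 57.20%

57.2 %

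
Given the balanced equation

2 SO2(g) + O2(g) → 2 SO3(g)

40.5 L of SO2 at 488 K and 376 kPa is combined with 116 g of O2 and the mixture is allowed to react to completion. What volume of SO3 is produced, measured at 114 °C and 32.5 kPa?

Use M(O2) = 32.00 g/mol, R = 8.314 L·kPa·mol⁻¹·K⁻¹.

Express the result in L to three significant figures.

n(SO2) = PV/RT = (376 × 40.5) / (8.314 × 488) = 3.753 mol
n(O2) = 116 / 32.00 = 3.625 mol
For 3.753 mol SO2, stoichiometry requires (1/2) × 3.753 = 1.877 mol O2; 3.625 mol is available, so SO2 is limiting.
n(SO3) = (2/2) × 3.753 = 3.753 mol
V(SO3) = nRT/P = 3.753 × 8.314 × 387.15 / 32.5 = 371.7 L

372 L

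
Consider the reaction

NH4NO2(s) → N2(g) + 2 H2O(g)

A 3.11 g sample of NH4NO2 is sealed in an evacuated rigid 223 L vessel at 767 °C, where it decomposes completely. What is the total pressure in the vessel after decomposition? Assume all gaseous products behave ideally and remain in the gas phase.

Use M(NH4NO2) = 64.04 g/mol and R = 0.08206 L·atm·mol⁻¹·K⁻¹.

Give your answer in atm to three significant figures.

n(NH4NO2) = 3.11 / 64.04 = 0.04856 mol
n(gas produced) = (3/1) × 0.04856 = 0.1457 mol
P = nRT/V = 0.1457 × 0.08206 × 1040.15 / 223 = 0.05577 atm

0.0558 atm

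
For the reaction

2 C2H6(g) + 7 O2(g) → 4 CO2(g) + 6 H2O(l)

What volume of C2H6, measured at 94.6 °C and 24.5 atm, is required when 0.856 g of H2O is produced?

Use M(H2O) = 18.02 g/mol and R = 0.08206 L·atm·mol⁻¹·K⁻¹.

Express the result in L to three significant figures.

0.0195 L

n(H2O) = 0.8560 / 18.02 = 0.04750 mol
n(C2H6) = (2/6) × 0.04750 = 0.01583 mol
V = nRT/P = 0.01583 × 0.08206 × 367.75 / 24.5 = 0.01950 L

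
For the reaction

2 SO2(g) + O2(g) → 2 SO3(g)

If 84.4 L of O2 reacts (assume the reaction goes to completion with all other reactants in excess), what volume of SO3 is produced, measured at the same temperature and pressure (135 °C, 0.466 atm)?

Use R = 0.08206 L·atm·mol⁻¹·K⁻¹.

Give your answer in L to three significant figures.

At constant T and P, gas volumes are in the mole ratio: V(SO3) = (2/1) × 84.4 = 168.8 L

169 L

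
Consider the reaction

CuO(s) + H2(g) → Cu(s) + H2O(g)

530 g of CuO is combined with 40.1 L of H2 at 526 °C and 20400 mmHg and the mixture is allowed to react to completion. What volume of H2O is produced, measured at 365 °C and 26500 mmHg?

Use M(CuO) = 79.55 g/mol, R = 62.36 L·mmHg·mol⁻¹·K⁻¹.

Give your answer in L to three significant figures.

10.0 L

n(CuO) = 530 / 79.55 = 6.662 mol
n(H2) = PV/RT = (20400 × 40.1) / (62.36 × 799.15) = 16.41 mol
For 6.662 mol CuO, stoichiometry requires (1/1) × 6.662 = 6.662 mol H2; 16.41 mol is available, so CuO is limiting.
n(H2O) = (1/1) × 6.662 = 6.662 mol
V(H2O) = nRT/P = 6.662 × 62.36 × 638.15 / 26500 = 10.00 L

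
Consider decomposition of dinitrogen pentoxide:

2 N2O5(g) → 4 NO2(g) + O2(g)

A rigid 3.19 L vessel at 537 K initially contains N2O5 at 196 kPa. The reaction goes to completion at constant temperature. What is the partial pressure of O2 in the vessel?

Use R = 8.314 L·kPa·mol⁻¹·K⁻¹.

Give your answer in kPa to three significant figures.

98.0 kPa

n(N2O5)₀ = PV/RT = (196 × 3.19) / (8.314 × 537) = 0.1400 mol
n(O2) = (1/2) × 0.1400 = 0.07000 mol
P(O2) = nRT/V = 0.07000 × 8.314 × 537 / 3.19 = 97.97 kPa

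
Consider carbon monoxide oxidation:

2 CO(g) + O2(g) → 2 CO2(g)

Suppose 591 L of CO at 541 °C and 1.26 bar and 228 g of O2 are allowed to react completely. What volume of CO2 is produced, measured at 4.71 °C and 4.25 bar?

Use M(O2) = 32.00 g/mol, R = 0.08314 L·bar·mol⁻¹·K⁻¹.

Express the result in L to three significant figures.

59.8 L

n(CO) = PV/RT = (1.26 × 591) / (0.08314 × 814.15) = 11.00 mol
n(O2) = 228 / 32.00 = 7.125 mol
For 11.00 mol CO, stoichiometry requires (1/2) × 11.00 = 5.500 mol O2; 7.125 mol is available, so CO is limiting.
n(CO2) = (2/2) × 11.00 = 11.00 mol
V(CO2) = nRT/P = 11.00 × 0.08314 × 277.86 / 4.25 = 59.79 L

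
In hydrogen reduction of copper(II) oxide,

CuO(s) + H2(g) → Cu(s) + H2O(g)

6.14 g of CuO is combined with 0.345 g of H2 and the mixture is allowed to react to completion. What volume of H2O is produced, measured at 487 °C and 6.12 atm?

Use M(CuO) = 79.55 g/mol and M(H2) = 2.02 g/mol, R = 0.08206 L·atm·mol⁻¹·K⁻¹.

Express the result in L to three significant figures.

0.787 L

n(CuO) = 6.14 / 79.55 = 0.07718 mol
n(H2) = 0.345 / 2.02 = 0.1708 mol
For 0.07718 mol CuO, stoichiometry requires (1/1) × 0.07718 = 0.07718 mol H2; 0.1708 mol is available, so CuO is limiting.
n(H2O) = (1/1) × 0.07718 = 0.07718 mol
V(H2O) = nRT/P = 0.07718 × 0.08206 × 760.15 / 6.12 = 0.7867 L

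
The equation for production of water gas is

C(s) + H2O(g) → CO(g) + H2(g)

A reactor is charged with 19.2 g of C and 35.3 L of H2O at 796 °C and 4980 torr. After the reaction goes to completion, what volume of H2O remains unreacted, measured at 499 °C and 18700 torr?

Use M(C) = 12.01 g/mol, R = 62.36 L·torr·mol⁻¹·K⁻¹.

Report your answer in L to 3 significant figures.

n(C) = 19.2 / 12.01 = 1.599 mol
n(H2O) = PV/RT = (4980 × 35.3) / (62.36 × 1069.15) = 2.637 mol
For 1.599 mol C, stoichiometry requires (1/1) × 1.599 = 1.599 mol H2O; 2.637 mol is available, so C is limiting.
n(H2O) consumed = (1/1) × 1.599 = 1.599 mol; remaining = 2.637 − 1.599 = 1.038 mol
V(H2O) = nRT/P = 1.038 × 62.36 × 772.15 / 18700 = 2.673 L

2.67 L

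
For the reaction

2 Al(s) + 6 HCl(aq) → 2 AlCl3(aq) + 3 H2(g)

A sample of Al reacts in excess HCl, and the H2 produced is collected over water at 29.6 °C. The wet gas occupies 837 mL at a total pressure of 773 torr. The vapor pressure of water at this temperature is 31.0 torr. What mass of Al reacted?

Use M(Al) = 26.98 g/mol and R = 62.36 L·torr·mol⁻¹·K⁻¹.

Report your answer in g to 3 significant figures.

P(H2) = 773 − 31.0 = 742.0 torr
n(H2) = PV/RT = (742.0 × 0.8370) / (62.36 × 302.75) = 0.03290 mol
n(Al) = (2/3) × 0.03290 = 0.02193 mol
m(Al) = 0.02193 × 26.98 = 0.5917 g

0.592 g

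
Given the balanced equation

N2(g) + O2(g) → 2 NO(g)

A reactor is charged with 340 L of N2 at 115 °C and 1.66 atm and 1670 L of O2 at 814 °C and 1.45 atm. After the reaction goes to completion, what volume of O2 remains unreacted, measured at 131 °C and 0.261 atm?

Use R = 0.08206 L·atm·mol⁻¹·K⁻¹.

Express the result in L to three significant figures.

1200 L

n(N2) = PV/RT = (1.66 × 340) / (0.08206 × 388.15) = 17.72 mol
n(O2) = PV/RT = (1.45 × 1670) / (0.08206 × 1087.15) = 27.14 mol
For 17.72 mol N2, stoichiometry requires (1/1) × 17.72 = 17.72 mol O2; 27.14 mol is available, so N2 is limiting.
n(O2) consumed = (1/1) × 17.72 = 17.72 mol; remaining = 27.14 − 17.72 = 9.420 mol
V(O2) = nRT/P = 9.420 × 0.08206 × 404.15 / 0.261 = 1197 L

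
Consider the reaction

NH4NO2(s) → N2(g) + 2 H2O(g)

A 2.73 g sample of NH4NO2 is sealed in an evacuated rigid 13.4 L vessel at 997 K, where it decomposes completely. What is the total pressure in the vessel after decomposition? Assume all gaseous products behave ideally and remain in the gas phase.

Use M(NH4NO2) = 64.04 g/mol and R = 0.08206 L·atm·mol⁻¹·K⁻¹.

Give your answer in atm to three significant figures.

n(NH4NO2) = 2.73 / 64.04 = 0.04263 mol
n(gas produced) = (3/1) × 0.04263 = 0.1279 mol
P = nRT/V = 0.1279 × 0.08206 × 997 / 13.4 = 0.7809 atm

0.781 atm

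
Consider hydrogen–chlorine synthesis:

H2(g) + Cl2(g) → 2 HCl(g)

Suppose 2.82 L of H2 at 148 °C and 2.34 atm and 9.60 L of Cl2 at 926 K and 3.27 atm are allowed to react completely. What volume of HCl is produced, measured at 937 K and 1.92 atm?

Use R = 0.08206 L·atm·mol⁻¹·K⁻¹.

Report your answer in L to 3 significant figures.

15.3 L

n(H2) = PV/RT = (2.34 × 2.82) / (0.08206 × 421.15) = 0.1909 mol
n(Cl2) = PV/RT = (3.27 × 9.60) / (0.08206 × 926) = 0.4131 mol
For 0.1909 mol H2, stoichiometry requires (1/1) × 0.1909 = 0.1909 mol Cl2; 0.4131 mol is available, so H2 is limiting.
n(HCl) = (2/1) × 0.1909 = 0.3818 mol
V(HCl) = nRT/P = 0.3818 × 0.08206 × 937 / 1.92 = 15.29 L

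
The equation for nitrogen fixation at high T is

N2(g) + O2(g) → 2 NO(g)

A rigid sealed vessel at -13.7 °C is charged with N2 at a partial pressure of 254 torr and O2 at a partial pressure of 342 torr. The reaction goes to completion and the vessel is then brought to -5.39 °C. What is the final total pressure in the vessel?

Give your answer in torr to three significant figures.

With V and T fixed, P_i ∝ n_i, so the mole ratios apply directly to partial pressures at -13.7 °C.
P(O2) required for 254 torr of N2 = (1/1) × 254 = 254.0 torr; available 342 torr, so N2 is limiting.
P(O2) remaining = 342 − (1/1) × 254 = 88.00 torr
P(gaseous products) = (2)/1 × 254 = 508.0 torr
P_total at -13.7 °C = 88.00 + 508.0 = 596.0 torr
Scaling to -5.39 °C: P = 596.0 × 267.76/259.45 = 615.1 torr

615 torr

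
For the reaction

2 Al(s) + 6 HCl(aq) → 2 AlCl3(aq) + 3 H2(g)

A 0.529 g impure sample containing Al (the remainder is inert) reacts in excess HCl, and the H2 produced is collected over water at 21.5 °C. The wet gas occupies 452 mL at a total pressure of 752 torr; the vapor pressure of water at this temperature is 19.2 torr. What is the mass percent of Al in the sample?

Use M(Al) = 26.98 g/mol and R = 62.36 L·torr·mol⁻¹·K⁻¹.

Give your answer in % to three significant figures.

61.3 %

P(H2) = 752 − 19.2 = 732.8 torr
n(H2) = PV/RT = (732.8 × 0.4520) / (62.36 × 294.65) = 0.01803 mol
n(Al) = (2/3) × 0.01803 = 0.01202 mol
m(Al) = 0.01202 × 26.98 = 0.3243 g
%Al = 0.3243 / 0.529 × 100 = 61.30%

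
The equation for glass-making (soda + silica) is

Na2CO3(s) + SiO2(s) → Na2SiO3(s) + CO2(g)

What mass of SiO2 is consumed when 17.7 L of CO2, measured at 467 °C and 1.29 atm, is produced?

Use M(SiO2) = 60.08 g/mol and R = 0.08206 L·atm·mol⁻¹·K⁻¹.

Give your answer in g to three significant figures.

22.6 g

n(CO2) = PV/RT = (1.29 × 17.7) / (0.08206 × 740.15) = 0.3759 mol
n(SiO2) = (1/1) × 0.3759 = 0.3759 mol
m(SiO2) = 0.3759 × 60.08 = 22.58 g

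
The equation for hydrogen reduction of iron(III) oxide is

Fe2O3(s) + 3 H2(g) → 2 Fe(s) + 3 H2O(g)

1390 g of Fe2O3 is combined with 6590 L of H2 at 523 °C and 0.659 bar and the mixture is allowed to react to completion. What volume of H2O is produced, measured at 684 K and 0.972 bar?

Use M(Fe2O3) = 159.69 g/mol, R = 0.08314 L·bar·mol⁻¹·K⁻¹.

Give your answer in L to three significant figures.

n(Fe2O3) = 1390 / 159.69 = 8.704 mol
n(H2) = PV/RT = (0.659 × 6590) / (0.08314 × 796.15) = 65.61 mol
For 8.704 mol Fe2O3, stoichiometry requires (3/1) × 8.704 = 26.11 mol H2; 65.61 mol is available, so Fe2O3 is limiting.
n(H2O) = (3/1) × 8.704 = 26.11 mol
V(H2O) = nRT/P = 26.11 × 0.08314 × 684 / 0.972 = 1528 L

1530 L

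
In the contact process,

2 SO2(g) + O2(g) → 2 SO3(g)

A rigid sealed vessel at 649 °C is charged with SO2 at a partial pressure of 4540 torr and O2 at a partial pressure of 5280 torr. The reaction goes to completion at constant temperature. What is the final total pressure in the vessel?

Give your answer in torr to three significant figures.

With V and T fixed, P_i ∝ n_i, so the mole ratios apply directly to partial pressures at 649 °C.
P(O2) required for 4540 torr of SO2 = (1/2) × 4540 = 2270 torr; available 5280 torr, so SO2 is limiting.
P(O2) remaining = 5280 − (1/2) × 4540 = 3010 torr
P(gaseous products) = (2)/2 × 4540 = 4540 torr
P_total at 649 °C = 3010 + 4540 = 7550 torr

7550 torr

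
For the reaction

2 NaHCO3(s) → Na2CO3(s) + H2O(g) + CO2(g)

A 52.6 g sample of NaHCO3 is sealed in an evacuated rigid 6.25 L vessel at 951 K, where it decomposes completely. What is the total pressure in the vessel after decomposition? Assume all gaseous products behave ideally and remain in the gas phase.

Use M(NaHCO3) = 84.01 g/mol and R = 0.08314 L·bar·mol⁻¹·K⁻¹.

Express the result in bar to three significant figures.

7.92 bar

n(NaHCO3) = 52.6 / 84.01 = 0.6261 mol
n(gas produced) = (2/2) × 0.6261 = 0.6261 mol
P = nRT/V = 0.6261 × 0.08314 × 951 / 6.25 = 7.921 bar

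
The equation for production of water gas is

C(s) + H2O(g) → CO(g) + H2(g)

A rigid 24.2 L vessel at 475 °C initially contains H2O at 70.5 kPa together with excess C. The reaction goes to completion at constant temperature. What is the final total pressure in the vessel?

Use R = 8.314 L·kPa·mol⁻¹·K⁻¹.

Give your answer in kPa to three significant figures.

At constant T and V, P ∝ n(gas): 1 mol gas → 2 mol gas.
P_final = (2/1) × 70.5 = 141.0 kPa

141 kPa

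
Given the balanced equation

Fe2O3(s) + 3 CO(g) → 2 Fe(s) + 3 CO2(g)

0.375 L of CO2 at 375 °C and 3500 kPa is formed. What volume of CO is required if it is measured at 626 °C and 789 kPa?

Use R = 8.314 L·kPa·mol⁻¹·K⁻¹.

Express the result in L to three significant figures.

2.31 L

n(CO2) = PV/RT = (3500 × 0.375) / (8.314 × 648.15) = 0.2436 mol
n(CO) = (3/3) × 0.2436 = 0.2436 mol
V = nRT/P = 0.2436 × 8.314 × 899.15 / 789 = 2.308 L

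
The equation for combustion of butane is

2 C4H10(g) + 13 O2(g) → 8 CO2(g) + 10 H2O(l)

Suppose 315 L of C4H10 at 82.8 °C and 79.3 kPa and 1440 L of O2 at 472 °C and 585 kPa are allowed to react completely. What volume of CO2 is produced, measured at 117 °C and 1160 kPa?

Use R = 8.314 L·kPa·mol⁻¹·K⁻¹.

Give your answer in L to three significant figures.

94.4 L

n(C4H10) = PV/RT = (79.3 × 315) / (8.314 × 355.95) = 8.441 mol
n(O2) = PV/RT = (585 × 1440) / (8.314 × 745.15) = 136.0 mol
For 8.441 mol C4H10, stoichiometry requires (13/2) × 8.441 = 54.87 mol O2; 136.0 mol is available, so C4H10 is limiting.
n(CO2) = (8/2) × 8.441 = 33.76 mol
V(CO2) = nRT/P = 33.76 × 8.314 × 390.15 / 1160 = 94.40 L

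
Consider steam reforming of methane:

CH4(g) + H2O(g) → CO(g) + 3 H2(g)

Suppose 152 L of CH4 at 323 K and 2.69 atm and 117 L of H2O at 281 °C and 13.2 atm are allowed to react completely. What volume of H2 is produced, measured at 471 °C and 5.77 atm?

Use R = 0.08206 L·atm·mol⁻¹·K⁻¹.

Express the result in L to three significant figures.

n(CH4) = PV/RT = (2.69 × 152) / (0.08206 × 323) = 15.43 mol
n(H2O) = PV/RT = (13.2 × 117) / (0.08206 × 554.15) = 33.96 mol
For 15.43 mol CH4, stoichiometry requires (1/1) × 15.43 = 15.43 mol H2O; 33.96 mol is available, so CH4 is limiting.
n(H2) = (3/1) × 15.43 = 46.29 mol
V(H2) = nRT/P = 46.29 × 0.08206 × 744.15 / 5.77 = 489.9 L

490 L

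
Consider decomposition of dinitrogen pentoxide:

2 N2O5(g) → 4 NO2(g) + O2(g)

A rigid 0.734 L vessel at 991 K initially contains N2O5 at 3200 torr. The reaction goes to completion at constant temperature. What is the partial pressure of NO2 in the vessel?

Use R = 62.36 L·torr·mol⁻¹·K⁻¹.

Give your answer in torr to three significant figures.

6400 torr

n(N2O5)₀ = PV/RT = (3200 × 0.734) / (62.36 × 991) = 0.03801 mol
n(NO2) = (4/2) × 0.03801 = 0.07602 mol
P(NO2) = nRT/V = 0.07602 × 62.36 × 991 / 0.734 = 6400 torr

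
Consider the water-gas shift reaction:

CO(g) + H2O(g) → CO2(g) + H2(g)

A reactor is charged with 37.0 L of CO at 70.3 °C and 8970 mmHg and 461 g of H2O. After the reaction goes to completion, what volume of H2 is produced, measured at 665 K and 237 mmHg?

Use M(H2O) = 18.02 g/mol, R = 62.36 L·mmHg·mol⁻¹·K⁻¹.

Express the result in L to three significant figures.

2710 L

n(CO) = PV/RT = (8970 × 37.0) / (62.36 × 343.45) = 15.50 mol
n(H2O) = 461 / 18.02 = 25.58 mol
For 15.50 mol CO, stoichiometry requires (1/1) × 15.50 = 15.50 mol H2O; 25.58 mol is available, so CO is limiting.
n(H2) = (1/1) × 15.50 = 15.50 mol
V(H2) = nRT/P = 15.50 × 62.36 × 665 / 237 = 2712 L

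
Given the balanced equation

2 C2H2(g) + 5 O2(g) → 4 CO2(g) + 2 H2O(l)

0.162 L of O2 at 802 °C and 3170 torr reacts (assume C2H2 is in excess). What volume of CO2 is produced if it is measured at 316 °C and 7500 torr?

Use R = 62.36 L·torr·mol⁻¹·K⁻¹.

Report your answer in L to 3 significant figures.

n(O2) = PV/RT = (3170 × 0.162) / (62.36 × 1075.15) = 0.007659 mol
n(CO2) = (4/5) × 0.007659 = 0.006127 mol
V = nRT/P = 0.006127 × 62.36 × 589.15 / 7500 = 0.03001 L

0.0300 L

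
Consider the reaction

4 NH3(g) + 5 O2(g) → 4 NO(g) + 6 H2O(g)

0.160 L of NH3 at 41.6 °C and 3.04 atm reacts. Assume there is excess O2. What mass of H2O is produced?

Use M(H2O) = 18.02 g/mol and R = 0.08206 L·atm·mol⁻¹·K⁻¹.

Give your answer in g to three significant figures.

n(NH3) = PV/RT = (3.04 × 0.160) / (0.08206 × 314.75) = 0.01883 mol
n(H2O) = (6/4) × 0.01883 = 0.02824 mol
m(H2O) = 0.02824 × 18.02 = 0.5089 g

0.509 g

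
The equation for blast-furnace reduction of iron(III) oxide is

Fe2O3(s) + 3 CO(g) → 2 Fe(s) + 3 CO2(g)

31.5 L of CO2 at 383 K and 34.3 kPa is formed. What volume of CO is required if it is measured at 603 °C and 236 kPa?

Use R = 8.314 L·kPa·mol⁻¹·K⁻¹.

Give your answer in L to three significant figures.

n(CO2) = PV/RT = (34.3 × 31.5) / (8.314 × 383) = 0.3393 mol
n(CO) = (3/3) × 0.3393 = 0.3393 mol
V = nRT/P = 0.3393 × 8.314 × 876.15 / 236 = 10.47 L

10.5 L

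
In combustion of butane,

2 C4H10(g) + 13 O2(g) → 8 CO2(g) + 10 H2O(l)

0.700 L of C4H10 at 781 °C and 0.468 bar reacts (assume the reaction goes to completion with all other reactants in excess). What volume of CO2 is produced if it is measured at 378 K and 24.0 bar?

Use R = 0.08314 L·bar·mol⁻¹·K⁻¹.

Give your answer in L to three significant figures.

n(C4H10) = PV/RT = (0.468 × 0.700) / (0.08314 × 1054.15) = 0.003738 mol
n(CO2) = (8/2) × 0.003738 = 0.01495 mol
V = nRT/P = 0.01495 × 0.08314 × 378 / 24.0 = 0.01958 L

0.0196 L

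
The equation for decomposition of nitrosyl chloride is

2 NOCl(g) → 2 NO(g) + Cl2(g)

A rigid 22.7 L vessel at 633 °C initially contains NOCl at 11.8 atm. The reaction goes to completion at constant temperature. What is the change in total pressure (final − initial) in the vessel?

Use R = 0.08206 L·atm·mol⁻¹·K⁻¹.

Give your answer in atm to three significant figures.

5.90 atm

Since T and V are fixed, P_final/P_initial = n_final/n_initial = 3/2.
P_final = (3/2) × 11.8 = 17.70 atm; ΔP = 17.70 − 11.8 = 5.900 atm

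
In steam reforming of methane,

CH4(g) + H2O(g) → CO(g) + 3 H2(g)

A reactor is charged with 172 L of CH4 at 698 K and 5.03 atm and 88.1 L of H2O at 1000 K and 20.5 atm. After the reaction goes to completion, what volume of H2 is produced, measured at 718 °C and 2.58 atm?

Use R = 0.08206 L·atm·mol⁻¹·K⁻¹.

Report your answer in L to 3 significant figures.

n(CH4) = PV/RT = (5.03 × 172) / (0.08206 × 698) = 15.10 mol
n(H2O) = PV/RT = (20.5 × 88.1) / (0.08206 × 1000) = 22.01 mol
For 15.10 mol CH4, stoichiometry requires (1/1) × 15.10 = 15.10 mol H2O; 22.01 mol is available, so CH4 is limiting.
n(H2) = (3/1) × 15.10 = 45.30 mol
V(H2) = nRT/P = 45.30 × 0.08206 × 991.15 / 2.58 = 1428 L

1430 L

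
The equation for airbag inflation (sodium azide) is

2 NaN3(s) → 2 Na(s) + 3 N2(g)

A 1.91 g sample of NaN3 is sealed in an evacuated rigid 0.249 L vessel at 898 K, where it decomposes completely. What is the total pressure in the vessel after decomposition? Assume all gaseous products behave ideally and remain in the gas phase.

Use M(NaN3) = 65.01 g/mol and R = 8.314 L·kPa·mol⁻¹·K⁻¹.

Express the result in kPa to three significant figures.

1320 kPa

n(NaN3) = 1.91 / 65.01 = 0.02938 mol
n(gas produced) = (3/2) × 0.02938 = 0.04407 mol
P = nRT/V = 0.04407 × 8.314 × 898 / 0.249 = 1321 kPa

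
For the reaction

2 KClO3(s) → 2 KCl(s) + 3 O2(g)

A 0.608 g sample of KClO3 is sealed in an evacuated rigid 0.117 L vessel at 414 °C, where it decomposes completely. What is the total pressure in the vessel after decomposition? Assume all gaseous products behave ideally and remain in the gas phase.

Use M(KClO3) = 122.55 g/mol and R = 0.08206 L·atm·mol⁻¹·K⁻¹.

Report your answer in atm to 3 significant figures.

n(KClO3) = 0.608 / 122.55 = 0.004961 mol
n(gas produced) = (3/2) × 0.004961 = 0.007442 mol
P = nRT/V = 0.007442 × 0.08206 × 687.15 / 0.117 = 3.587 atm

3.59 atm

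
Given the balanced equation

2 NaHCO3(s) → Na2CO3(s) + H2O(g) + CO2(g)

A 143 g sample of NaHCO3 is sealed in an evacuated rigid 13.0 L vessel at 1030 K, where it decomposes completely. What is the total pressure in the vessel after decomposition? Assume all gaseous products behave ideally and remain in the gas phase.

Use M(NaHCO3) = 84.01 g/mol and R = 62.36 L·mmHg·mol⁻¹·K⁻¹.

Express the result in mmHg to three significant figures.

8410 mmHg

n(NaHCO3) = 143 / 84.01 = 1.702 mol
n(gas produced) = (2/2) × 1.702 = 1.702 mol
P = nRT/V = 1.702 × 62.36 × 1030 / 13.0 = 8409 mmHg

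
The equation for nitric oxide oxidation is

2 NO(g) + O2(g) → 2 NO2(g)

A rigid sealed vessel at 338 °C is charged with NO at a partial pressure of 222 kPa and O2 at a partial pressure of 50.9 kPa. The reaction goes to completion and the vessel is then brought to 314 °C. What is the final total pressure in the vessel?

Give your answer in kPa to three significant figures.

At constant V, partial pressures at 338 °C are proportional to moles, so apply stoichiometry directly to pressures.
P(O2) required for 222 kPa of NO = (1/2) × 222 = 111.0 kPa; available 50.9 kPa, so O2 is limiting.
P(NO) remaining = 222 − (2/1) × 50.9 = 120.2 kPa
P(gaseous products) = (2)/1 × 50.9 = 101.8 kPa
P_total at 338 °C = 120.2 + 101.8 = 222.0 kPa
Scaling to 314 °C: P = 222.0 × 587.15/611.15 = 213.3 kPa

213 kPa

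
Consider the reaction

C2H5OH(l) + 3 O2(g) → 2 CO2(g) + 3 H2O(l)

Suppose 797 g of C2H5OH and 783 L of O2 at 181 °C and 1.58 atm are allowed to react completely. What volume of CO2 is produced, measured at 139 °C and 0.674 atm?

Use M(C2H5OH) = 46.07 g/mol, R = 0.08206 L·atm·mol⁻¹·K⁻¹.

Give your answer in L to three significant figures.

1110 L

n(C2H5OH) = 797 / 46.07 = 17.30 mol
n(O2) = PV/RT = (1.58 × 783) / (0.08206 × 454.15) = 33.20 mol
For 17.30 mol C2H5OH, stoichiometry requires (3/1) × 17.30 = 51.90 mol O2; 33.20 mol is available, so O2 is limiting.
n(CO2) = (2/3) × 33.20 = 22.13 mol
V(CO2) = nRT/P = 22.13 × 0.08206 × 412.15 / 0.674 = 1110 L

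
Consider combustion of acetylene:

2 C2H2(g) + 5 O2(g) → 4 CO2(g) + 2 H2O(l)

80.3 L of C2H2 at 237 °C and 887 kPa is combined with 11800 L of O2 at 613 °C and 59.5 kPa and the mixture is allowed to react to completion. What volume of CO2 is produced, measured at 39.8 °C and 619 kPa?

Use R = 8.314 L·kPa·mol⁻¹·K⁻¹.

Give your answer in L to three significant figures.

n(C2H2) = PV/RT = (887 × 80.3) / (8.314 × 510.15) = 16.79 mol
n(O2) = PV/RT = (59.5 × 11800) / (8.314 × 886.15) = 95.30 mol
For 16.79 mol C2H2, stoichiometry requires (5/2) × 16.79 = 41.97 mol O2; 95.30 mol is available, so C2H2 is limiting.
n(CO2) = (4/2) × 16.79 = 33.58 mol
V(CO2) = nRT/P = 33.58 × 8.314 × 312.95 / 619 = 141.1 L

141 L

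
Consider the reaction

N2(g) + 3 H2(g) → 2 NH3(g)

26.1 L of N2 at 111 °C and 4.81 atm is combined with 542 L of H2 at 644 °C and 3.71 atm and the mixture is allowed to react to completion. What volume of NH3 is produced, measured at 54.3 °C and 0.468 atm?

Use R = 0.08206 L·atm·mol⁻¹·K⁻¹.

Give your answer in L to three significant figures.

457 L

n(N2) = PV/RT = (4.81 × 26.1) / (0.08206 × 384.15) = 3.982 mol
n(H2) = PV/RT = (3.71 × 542) / (0.08206 × 917.15) = 26.72 mol
For 3.982 mol N2, stoichiometry requires (3/1) × 3.982 = 11.95 mol H2; 26.72 mol is available, so N2 is limiting.
n(NH3) = (2/1) × 3.982 = 7.964 mol
V(NH3) = nRT/P = 7.964 × 0.08206 × 327.45 / 0.468 = 457.3 L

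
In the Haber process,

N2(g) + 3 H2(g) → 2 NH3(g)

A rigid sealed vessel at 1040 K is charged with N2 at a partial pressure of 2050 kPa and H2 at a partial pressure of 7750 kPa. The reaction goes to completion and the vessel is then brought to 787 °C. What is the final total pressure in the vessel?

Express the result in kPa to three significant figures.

5810 kPa

With V and T fixed, P_i ∝ n_i, so the mole ratios apply directly to partial pressures at 1040 K.
P(H2) required for 2050 kPa of N2 = (3/1) × 2050 = 6150 kPa; available 7750 kPa, so N2 is limiting.
P(H2) remaining = 7750 − (3/1) × 2050 = 1600 kPa
P(gaseous products) = (2)/1 × 2050 = 4100 kPa
P_total at 1040 K = 1600 + 4100 = 5700 kPa
Scaling to 787 °C: P = 5700 × 1060.15/1040 = 5810 kPa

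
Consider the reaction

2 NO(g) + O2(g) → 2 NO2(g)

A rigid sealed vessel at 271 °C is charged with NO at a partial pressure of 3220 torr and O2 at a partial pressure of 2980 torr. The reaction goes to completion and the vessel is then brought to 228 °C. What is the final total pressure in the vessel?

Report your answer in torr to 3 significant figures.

With V and T fixed, P_i ∝ n_i, so the mole ratios apply directly to partial pressures at 271 °C.
P(O2) required for 3220 torr of NO = (1/2) × 3220 = 1610 torr; available 2980 torr, so NO is limiting.
P(O2) remaining = 2980 − (1/2) × 3220 = 1370 torr
P(gaseous products) = (2)/2 × 3220 = 3220 torr
P_total at 271 °C = 1370 + 3220 = 4590 torr
Scaling to 228 °C: P = 4590 × 501.15/544.15 = 4227 torr

4230 torr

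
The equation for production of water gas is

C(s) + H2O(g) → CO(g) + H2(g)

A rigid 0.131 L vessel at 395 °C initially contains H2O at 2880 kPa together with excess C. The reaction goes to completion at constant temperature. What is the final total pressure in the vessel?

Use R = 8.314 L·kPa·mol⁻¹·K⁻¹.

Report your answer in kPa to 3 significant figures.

Rigid vessel, constant T ⇒ P scales with total gas moles (1 → 2).
P_final = (2/1) × 2880 = 5760 kPa

5760 kPa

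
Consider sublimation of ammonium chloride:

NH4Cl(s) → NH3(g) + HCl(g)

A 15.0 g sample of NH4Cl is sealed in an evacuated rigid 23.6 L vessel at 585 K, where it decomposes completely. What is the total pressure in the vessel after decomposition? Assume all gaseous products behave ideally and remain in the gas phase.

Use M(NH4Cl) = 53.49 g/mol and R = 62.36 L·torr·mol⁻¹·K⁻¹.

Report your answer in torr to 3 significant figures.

n(NH4Cl) = 15.0 / 53.49 = 0.2804 mol
n(gas produced) = (2/1) × 0.2804 = 0.5608 mol
P = nRT/V = 0.5608 × 62.36 × 585 / 23.6 = 866.9 torr

867 torr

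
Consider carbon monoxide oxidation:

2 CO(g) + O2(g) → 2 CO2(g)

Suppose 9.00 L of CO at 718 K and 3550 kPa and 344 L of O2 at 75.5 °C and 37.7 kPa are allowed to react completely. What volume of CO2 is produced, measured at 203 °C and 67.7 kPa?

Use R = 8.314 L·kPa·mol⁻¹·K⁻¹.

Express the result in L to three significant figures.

n(CO) = PV/RT = (3550 × 9.00) / (8.314 × 718) = 5.352 mol
n(O2) = PV/RT = (37.7 × 344) / (8.314 × 348.65) = 4.474 mol
For 5.352 mol CO, stoichiometry requires (1/2) × 5.352 = 2.676 mol O2; 4.474 mol is available, so CO is limiting.
n(CO2) = (2/2) × 5.352 = 5.352 mol
V(CO2) = nRT/P = 5.352 × 8.314 × 476.15 / 67.7 = 313.0 L

313 L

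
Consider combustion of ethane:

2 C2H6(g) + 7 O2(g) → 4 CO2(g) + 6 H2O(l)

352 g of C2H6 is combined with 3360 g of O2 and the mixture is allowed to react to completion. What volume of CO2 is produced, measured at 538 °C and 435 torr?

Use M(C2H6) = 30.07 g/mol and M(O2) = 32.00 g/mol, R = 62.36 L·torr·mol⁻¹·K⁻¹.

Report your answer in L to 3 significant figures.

2720 L

n(C2H6) = 352 / 30.07 = 11.71 mol
n(O2) = 3360 / 32.00 = 105.0 mol
For 11.71 mol C2H6, stoichiometry requires (7/2) × 11.71 = 40.98 mol O2; 105.0 mol is available, so C2H6 is limiting.
n(CO2) = (4/2) × 11.71 = 23.42 mol
V(CO2) = nRT/P = 23.42 × 62.36 × 811.15 / 435 = 2723 L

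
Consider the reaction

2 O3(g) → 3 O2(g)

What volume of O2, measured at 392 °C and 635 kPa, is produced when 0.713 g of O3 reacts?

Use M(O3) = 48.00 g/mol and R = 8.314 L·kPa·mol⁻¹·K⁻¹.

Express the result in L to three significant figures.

n(O3) = 0.7130 / 48.00 = 0.01485 mol
n(O2) = (3/2) × 0.01485 = 0.02227 mol
V = nRT/P = 0.02227 × 8.314 × 665.15 / 635 = 0.1939 L

0.194 L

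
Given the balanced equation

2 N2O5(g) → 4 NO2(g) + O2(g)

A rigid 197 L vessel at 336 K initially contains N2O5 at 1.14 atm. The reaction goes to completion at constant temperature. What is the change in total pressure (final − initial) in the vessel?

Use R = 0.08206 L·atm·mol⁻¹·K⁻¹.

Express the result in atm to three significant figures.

At constant T and V, P ∝ n(gas): 2 mol gas → 5 mol gas.
P_final = (5/2) × 1.14 = 2.850 atm; ΔP = 2.850 − 1.14 = 1.710 atm

1.71 atm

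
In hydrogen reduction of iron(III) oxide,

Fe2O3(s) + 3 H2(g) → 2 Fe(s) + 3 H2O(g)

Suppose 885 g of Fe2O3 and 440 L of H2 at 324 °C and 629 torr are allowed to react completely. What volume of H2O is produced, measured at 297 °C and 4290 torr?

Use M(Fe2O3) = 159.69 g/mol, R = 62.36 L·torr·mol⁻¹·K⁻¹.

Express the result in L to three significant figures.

61.6 L

n(Fe2O3) = 885 / 159.69 = 5.542 mol
n(H2) = PV/RT = (629 × 440) / (62.36 × 597.15) = 7.432 mol
For 5.542 mol Fe2O3, stoichiometry requires (3/1) × 5.542 = 16.63 mol H2; 7.432 mol is available, so H2 is limiting.
n(H2O) = (3/3) × 7.432 = 7.432 mol
V(H2O) = nRT/P = 7.432 × 62.36 × 570.15 / 4290 = 61.59 L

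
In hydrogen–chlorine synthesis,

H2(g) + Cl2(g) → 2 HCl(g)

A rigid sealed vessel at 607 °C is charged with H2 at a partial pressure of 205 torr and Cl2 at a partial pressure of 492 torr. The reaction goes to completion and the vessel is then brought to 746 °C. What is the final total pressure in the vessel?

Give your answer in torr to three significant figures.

At constant V, partial pressures at 607 °C are proportional to moles, so apply stoichiometry directly to pressures.
P(Cl2) required for 205 torr of H2 = (1/1) × 205 = 205.0 torr; available 492 torr, so H2 is limiting.
P(Cl2) remaining = 492 − (1/1) × 205 = 287.0 torr
P(gaseous products) = (2)/1 × 205 = 410.0 torr
P_total at 607 °C = 287.0 + 410.0 = 697.0 torr
Scaling to 746 °C: P = 697.0 × 1019.15/880.15 = 807.1 torr

807 torr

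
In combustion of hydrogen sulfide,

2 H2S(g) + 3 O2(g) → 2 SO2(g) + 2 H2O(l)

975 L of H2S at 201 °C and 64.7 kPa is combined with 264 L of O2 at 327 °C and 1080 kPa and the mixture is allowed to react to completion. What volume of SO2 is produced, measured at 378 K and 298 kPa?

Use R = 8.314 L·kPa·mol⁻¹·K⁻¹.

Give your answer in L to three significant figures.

169 L

n(H2S) = PV/RT = (64.7 × 975) / (8.314 × 474.15) = 16.00 mol
n(O2) = PV/RT = (1080 × 264) / (8.314 × 600.15) = 57.14 mol
For 16.00 mol H2S, stoichiometry requires (3/2) × 16.00 = 24.00 mol O2; 57.14 mol is available, so H2S is limiting.
n(SO2) = (2/2) × 16.00 = 16.00 mol
V(SO2) = nRT/P = 16.00 × 8.314 × 378 / 298 = 168.7 L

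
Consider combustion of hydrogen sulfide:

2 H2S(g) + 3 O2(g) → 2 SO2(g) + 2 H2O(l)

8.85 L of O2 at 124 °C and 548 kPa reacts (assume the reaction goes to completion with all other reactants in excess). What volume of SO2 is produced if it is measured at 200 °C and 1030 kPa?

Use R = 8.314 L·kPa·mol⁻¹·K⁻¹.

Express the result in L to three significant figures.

3.74 L

n(O2) = PV/RT = (548 × 8.85) / (8.314 × 397.15) = 1.469 mol
n(SO2) = (2/3) × 1.469 = 0.9793 mol
V = nRT/P = 0.9793 × 8.314 × 473.15 / 1030 = 3.740 L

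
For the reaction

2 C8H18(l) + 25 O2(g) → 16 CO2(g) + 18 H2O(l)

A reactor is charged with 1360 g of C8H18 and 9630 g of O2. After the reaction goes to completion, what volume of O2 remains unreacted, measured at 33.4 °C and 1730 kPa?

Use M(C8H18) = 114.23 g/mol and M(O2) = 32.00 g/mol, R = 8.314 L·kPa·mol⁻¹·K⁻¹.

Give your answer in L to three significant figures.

224 L

n(C8H18) = 1360 / 114.23 = 11.91 mol
n(O2) = 9630 / 32.00 = 300.9 mol
For 11.91 mol C8H18, stoichiometry requires (25/2) × 11.91 = 148.9 mol O2; 300.9 mol is available, so C8H18 is limiting.
n(O2) consumed = (25/2) × 11.91 = 148.9 mol; remaining = 300.9 − 148.9 = 152.0 mol
V(O2) = nRT/P = 152.0 × 8.314 × 306.55 / 1730 = 223.9 L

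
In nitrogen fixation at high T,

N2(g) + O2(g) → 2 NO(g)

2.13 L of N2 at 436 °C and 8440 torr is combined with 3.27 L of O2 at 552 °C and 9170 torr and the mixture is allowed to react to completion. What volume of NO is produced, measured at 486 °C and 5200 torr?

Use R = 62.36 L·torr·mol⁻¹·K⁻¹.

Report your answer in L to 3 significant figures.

7.40 L

n(N2) = PV/RT = (8440 × 2.13) / (62.36 × 709.15) = 0.4065 mol
n(O2) = PV/RT = (9170 × 3.27) / (62.36 × 825.15) = 0.5827 mol
For 0.4065 mol N2, stoichiometry requires (1/1) × 0.4065 = 0.4065 mol O2; 0.5827 mol is available, so N2 is limiting.
n(NO) = (2/1) × 0.4065 = 0.8130 mol
V(NO) = nRT/P = 0.8130 × 62.36 × 759.15 / 5200 = 7.402 L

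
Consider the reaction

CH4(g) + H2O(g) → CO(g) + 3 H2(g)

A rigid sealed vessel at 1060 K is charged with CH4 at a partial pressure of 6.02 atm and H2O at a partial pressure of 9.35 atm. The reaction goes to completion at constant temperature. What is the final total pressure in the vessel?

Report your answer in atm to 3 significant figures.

With V and T fixed, P_i ∝ n_i, so the mole ratios apply directly to partial pressures at 1060 K.
P(H2O) required for 6.02 atm of CH4 = (1/1) × 6.02 = 6.020 atm; available 9.35 atm, so CH4 is limiting.
P(H2O) remaining = 9.35 − (1/1) × 6.02 = 3.330 atm
P(gaseous products) = (1+3)/1 × 6.02 = 24.08 atm
P_total at 1060 K = 3.330 + 24.08 = 27.41 atm

27.4 atm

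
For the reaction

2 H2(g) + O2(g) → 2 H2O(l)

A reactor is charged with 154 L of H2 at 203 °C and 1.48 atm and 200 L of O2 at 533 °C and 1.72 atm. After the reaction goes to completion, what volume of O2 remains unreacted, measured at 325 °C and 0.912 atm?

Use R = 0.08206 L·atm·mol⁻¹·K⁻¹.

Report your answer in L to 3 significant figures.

123 L

n(H2) = PV/RT = (1.48 × 154) / (0.08206 × 476.15) = 5.833 mol
n(O2) = PV/RT = (1.72 × 200) / (0.08206 × 806.15) = 5.200 mol
For 5.833 mol H2, stoichiometry requires (1/2) × 5.833 = 2.917 mol O2; 5.200 mol is available, so H2 is limiting.
n(O2) consumed = (1/2) × 5.833 = 2.917 mol; remaining = 5.200 − 2.917 = 2.283 mol
V(O2) = nRT/P = 2.283 × 0.08206 × 598.15 / 0.912 = 122.9 L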